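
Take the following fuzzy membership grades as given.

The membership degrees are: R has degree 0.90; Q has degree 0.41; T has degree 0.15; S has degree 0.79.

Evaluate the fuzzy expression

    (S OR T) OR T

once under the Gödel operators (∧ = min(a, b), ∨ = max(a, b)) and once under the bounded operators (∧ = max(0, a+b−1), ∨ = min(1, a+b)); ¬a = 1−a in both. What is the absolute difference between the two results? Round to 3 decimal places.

0.210

Under Gödel:
  S OR T = max(a, b) on (0.79, 0.15) = 0.79
  (S OR T) OR T = max(a, b) on (0.79, 0.15) = 0.79
  → value = 0.7900
Under bounded:
  S OR T = min(1, a+b) on (0.79, 0.15) = 0.94
  (S OR T) OR T = min(1, a+b) on (0.94, 0.15) = 1.00
  → value = 1.0000
|0.7900 − 1.0000| = 0.210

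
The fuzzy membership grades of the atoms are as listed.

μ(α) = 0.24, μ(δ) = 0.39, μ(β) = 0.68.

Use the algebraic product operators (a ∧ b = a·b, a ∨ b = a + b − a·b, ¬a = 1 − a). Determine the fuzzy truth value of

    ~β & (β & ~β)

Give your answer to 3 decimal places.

0.070

~β = 1 − 0.6800 = 0.3200
~β = 1 − 0.6800 = 0.3200
β & ~β = a·b on (0.6800, 0.3200) = 0.2176
~β & (β & ~β) = a·b on (0.3200, 0.2176) = 0.0696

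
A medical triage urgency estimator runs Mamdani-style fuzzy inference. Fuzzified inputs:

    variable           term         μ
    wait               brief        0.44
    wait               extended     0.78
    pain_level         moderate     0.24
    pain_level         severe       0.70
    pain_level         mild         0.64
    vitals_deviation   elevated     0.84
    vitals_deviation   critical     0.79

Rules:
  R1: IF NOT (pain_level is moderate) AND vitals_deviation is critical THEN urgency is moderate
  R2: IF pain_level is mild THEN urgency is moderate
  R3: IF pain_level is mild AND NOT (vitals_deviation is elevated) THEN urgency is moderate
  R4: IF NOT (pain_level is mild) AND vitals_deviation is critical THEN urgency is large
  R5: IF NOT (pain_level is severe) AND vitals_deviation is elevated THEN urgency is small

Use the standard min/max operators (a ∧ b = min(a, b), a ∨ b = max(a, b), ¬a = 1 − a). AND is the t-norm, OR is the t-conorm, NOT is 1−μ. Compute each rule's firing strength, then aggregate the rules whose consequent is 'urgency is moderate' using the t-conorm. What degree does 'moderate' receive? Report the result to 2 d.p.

R1: ¬moderate=1−0.24=0.76, critical=0.79; AND[min(a, b)] → w = 0.76
R2: mild=0.64 → w = 0.64
R3: mild=0.64, ¬elevated=1−0.84=0.16; AND[min(a, b)] → w = 0.16
R4: ¬mild=1−0.64=0.36, critical=0.79; AND[min(a, b)] → w = 0.36
R5: ¬severe=1−0.70=0.30, elevated=0.84; AND[min(a, b)] → w = 0.30
Rules with consequent 'moderate': {R1, R2, R3} → strengths 0.76, 0.64, 0.16
Aggregate via t-conorm [max(a, b)]: 0.76

0.76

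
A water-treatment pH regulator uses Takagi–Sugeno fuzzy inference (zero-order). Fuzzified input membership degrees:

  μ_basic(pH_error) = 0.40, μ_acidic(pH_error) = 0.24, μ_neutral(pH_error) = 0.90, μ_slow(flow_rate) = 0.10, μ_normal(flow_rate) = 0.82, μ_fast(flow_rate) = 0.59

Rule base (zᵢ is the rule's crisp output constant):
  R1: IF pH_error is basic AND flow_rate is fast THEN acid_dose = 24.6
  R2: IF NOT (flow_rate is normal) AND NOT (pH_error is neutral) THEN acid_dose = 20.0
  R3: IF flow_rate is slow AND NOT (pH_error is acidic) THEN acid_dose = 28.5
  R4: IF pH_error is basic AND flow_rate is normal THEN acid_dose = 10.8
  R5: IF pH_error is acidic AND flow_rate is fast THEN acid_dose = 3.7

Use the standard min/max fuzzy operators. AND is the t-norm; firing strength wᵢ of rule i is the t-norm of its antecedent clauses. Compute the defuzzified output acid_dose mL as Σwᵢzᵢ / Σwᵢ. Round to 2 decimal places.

R1 (z=24.6): basic=0.40, fast=0.59; AND[min(a, b)] → w = 0.40
R2 (z=20.0): ¬normal=1−0.82=0.18, ¬neutral=1−0.90=0.10; AND[min(a, b)] → w = 0.10
R3 (z=28.5): slow=0.10, ¬acidic=1−0.24=0.76; AND[min(a, b)] → w = 0.10
R4 (z=10.8): basic=0.40, normal=0.82; AND[min(a, b)] → w = 0.40
R5 (z=3.7): acidic=0.24, fast=0.59; AND[min(a, b)] → w = 0.24
Weighted average = (0.40·24.6 + 0.10·20.0 + 0.10·28.5 + 0.40·10.8 + 0.24·3.7) / (0.40 + 0.10 + 0.10 + 0.40 + 0.24)
  = 19.8980 / 1.2400 = 16.05

16.05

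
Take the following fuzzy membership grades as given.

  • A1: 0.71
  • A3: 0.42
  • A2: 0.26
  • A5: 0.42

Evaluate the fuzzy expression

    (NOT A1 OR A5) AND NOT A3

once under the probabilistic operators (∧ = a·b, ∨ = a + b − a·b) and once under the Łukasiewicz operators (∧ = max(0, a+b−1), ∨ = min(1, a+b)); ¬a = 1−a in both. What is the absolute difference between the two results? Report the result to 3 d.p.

Under probabilistic:
  NOT A1 = 1 − 0.7100 = 0.2900
  NOT A1 OR A5 = a + b − a·b on (0.2900, 0.4200) = 0.5882
  NOT A3 = 1 − 0.4200 = 0.5800
  (NOT A1 OR A5) AND NOT A3 = a·b on (0.5882, 0.5800) = 0.3412
  → value = 0.3412
Under Łukasiewicz:
  NOT A1 = 1 − 0.71 = 0.29
  NOT A1 OR A5 = min(1, a+b) on (0.29, 0.42) = 0.71
  NOT A3 = 1 − 0.42 = 0.58
  (NOT A1 OR A5) AND NOT A3 = max(0, a+b−1) on (0.71, 0.58) = 0.29
  → value = 0.2900
|0.3412 − 0.2900| = 0.051

0.051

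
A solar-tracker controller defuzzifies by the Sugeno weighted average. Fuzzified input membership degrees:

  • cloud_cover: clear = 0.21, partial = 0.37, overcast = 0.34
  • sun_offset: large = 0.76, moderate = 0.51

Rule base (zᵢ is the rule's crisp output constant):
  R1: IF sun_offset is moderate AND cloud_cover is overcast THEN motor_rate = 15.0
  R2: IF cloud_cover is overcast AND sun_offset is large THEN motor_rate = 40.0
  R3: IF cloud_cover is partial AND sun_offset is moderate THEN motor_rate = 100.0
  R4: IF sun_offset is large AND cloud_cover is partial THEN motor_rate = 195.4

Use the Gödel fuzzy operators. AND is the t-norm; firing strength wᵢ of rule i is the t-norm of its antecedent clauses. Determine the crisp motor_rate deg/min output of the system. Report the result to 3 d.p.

R1 (z=15.0): moderate=0.51, overcast=0.34; AND[min(a, b)] → w = 0.34
R2 (z=40.0): overcast=0.34, large=0.76; AND[min(a, b)] → w = 0.34
R3 (z=100.0): partial=0.37, moderate=0.51; AND[min(a, b)] → w = 0.37
R4 (z=195.4): large=0.76, partial=0.37; AND[min(a, b)] → w = 0.37
Weighted average = (0.34·15.0 + 0.34·40.0 + 0.37·100.0 + 0.37·195.4) / (0.34 + 0.34 + 0.37 + 0.37)
  = 127.9980 / 1.4200 = 90.139

90.139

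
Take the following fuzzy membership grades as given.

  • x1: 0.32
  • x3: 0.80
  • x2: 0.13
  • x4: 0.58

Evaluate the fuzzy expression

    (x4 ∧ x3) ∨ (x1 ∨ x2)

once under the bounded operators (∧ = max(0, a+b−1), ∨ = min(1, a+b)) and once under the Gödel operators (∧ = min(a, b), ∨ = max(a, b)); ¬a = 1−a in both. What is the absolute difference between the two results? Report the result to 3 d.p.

Under bounded:
  x4 ∧ x3 = max(0, a+b−1) on (0.58, 0.80) = 0.38
  x1 ∨ x2 = min(1, a+b) on (0.32, 0.13) = 0.45
  (x4 ∧ x3) ∨ (x1 ∨ x2) = min(1, a+b) on (0.38, 0.45) = 0.83
  → value = 0.8300
Under Gödel:
  x4 ∧ x3 = min(a, b) on (0.58, 0.80) = 0.58
  x1 ∨ x2 = max(a, b) on (0.32, 0.13) = 0.32
  (x4 ∧ x3) ∨ (x1 ∨ x2) = max(a, b) on (0.58, 0.32) = 0.58
  → value = 0.5800
|0.8300 − 0.5800| = 0.250

0.250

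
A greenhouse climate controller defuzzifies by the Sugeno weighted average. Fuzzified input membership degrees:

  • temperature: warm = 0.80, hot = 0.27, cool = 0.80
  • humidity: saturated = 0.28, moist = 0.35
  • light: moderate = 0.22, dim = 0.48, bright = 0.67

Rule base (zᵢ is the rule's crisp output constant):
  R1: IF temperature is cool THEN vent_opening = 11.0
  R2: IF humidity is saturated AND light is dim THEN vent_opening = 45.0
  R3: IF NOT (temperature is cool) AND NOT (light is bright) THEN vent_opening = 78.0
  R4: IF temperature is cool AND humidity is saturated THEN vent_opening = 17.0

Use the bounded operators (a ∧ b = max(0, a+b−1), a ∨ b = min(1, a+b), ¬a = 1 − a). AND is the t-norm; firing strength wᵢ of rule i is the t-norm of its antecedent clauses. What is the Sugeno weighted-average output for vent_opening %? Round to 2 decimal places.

R1 (z=11.0): cool=0.80 → w = 0.80
R2 (z=45.0): saturated=0.28, dim=0.48; AND[max(0, a+b−1)] → w = 0.00
R3 (z=78.0): ¬cool=1−0.80=0.20, ¬bright=1−0.67=0.33; AND[max(0, a+b−1)] → w = 0.00
R4 (z=17.0): cool=0.80, saturated=0.28; AND[max(0, a+b−1)] → w = 0.08
Weighted average = (0.80·11.0 + 0.00·45.0 + 0.00·78.0 + 0.08·17.0) / (0.80 + 0.00 + 0.00 + 0.08)
  = 10.1600 / 0.8800 = 11.55

11.55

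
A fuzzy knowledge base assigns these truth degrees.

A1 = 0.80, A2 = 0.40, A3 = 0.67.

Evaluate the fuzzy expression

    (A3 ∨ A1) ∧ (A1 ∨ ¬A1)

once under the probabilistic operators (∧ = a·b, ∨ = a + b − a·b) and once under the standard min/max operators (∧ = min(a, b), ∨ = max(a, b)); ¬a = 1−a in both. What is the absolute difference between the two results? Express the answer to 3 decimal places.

Under probabilistic:
  A3 ∨ A1 = a + b − a·b on (0.6700, 0.8000) = 0.9340
  ¬A1 = 1 − 0.8000 = 0.2000
  A1 ∨ ¬A1 = a + b − a·b on (0.8000, 0.2000) = 0.8400
  (A3 ∨ A1) ∧ (A1 ∨ ¬A1) = a·b on (0.9340, 0.8400) = 0.7846
  → value = 0.7846
Under standard min/max:
  A3 ∨ A1 = max(a, b) on (0.67, 0.80) = 0.80
  ¬A1 = 1 − 0.80 = 0.20
  A1 ∨ ¬A1 = max(a, b) on (0.80, 0.20) = 0.80
  (A3 ∨ A1) ∧ (A1 ∨ ¬A1) = min(a, b) on (0.80, 0.80) = 0.80
  → value = 0.8000
|0.7846 − 0.8000| = 0.015

0.015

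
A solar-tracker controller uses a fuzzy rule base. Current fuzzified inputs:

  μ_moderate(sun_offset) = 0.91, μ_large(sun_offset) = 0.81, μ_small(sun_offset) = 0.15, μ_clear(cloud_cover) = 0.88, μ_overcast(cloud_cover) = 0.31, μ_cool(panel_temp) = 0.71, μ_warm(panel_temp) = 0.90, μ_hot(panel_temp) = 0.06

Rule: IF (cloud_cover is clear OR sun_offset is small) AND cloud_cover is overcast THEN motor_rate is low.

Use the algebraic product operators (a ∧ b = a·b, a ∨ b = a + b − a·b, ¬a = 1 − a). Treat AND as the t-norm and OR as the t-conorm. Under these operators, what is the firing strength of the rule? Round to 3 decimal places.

firing strength: (clear=0.88 OR small=0.15) = 0.8980; AND[a·b] with overcast=0.31 → w = 0.2784

0.278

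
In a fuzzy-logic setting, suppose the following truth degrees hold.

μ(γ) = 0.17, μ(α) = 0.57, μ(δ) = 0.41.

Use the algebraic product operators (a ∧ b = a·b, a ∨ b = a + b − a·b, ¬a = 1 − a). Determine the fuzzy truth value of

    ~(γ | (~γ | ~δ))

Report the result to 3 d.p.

~γ = 1 − 0.1700 = 0.8300
~δ = 1 − 0.4100 = 0.5900
~γ | ~δ = a + b − a·b on (0.8300, 0.5900) = 0.9303
γ | (~γ | ~δ) = a + b − a·b on (0.1700, 0.9303) = 0.9421
~(γ | (~γ | ~δ)) = 1 − 0.9421 = 0.0579

0.058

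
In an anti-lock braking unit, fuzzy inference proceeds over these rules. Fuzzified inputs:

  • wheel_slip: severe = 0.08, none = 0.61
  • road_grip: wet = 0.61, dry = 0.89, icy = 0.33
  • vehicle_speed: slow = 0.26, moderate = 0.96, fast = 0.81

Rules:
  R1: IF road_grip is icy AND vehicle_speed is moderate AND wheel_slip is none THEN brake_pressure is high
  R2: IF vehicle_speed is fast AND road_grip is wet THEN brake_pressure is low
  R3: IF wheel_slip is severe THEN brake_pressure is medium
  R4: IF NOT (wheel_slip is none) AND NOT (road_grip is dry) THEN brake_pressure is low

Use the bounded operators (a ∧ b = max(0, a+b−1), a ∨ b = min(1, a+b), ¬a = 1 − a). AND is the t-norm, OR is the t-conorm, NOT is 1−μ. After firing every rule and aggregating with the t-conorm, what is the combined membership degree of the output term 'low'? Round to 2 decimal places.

0.42

R1: icy=0.33, moderate=0.96, none=0.61; AND[max(0, a+b−1)] → w = 0.00
R2: fast=0.81, wet=0.61; AND[max(0, a+b−1)] → w = 0.42
R3: severe=0.08 → w = 0.08
R4: ¬none=1−0.61=0.39, ¬dry=1−0.89=0.11; AND[max(0, a+b−1)] → w = 0.00
Rules with consequent 'low': {R2, R4} → strengths 0.42, 0.00
Aggregate via t-conorm [min(1, a+b)]: 0.42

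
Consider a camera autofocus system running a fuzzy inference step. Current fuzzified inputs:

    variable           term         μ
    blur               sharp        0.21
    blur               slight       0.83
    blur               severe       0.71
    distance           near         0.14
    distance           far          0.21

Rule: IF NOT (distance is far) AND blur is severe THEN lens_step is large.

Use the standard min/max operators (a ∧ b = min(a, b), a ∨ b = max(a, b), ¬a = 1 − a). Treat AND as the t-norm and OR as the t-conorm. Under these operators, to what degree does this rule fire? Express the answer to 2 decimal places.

0.71

firing strength: ¬far=1−0.21=0.79, severe=0.71; AND[min(a, b)] → w = 0.71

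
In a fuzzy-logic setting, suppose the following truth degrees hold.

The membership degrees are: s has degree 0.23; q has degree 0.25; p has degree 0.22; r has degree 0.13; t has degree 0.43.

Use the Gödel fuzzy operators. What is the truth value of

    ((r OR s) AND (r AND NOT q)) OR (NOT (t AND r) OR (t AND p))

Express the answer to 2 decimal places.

r OR s = max(a, b) on (0.13, 0.23) = 0.23
NOT q = 1 − 0.25 = 0.75
r AND NOT q = min(a, b) on (0.13, 0.75) = 0.13
(r OR s) AND (r AND NOT q) = min(a, b) on (0.23, 0.13) = 0.13
t AND r = min(a, b) on (0.43, 0.13) = 0.13
NOT (t AND r) = 1 − 0.13 = 0.87
t AND p = min(a, b) on (0.43, 0.22) = 0.22
NOT (t AND r) OR (t AND p) = max(a, b) on (0.87, 0.22) = 0.87
((r OR s) AND (r AND NOT q)) OR (NOT (t AND r) OR (t AND p)) = max(a, b) on (0.13, 0.87) = 0.87

0.87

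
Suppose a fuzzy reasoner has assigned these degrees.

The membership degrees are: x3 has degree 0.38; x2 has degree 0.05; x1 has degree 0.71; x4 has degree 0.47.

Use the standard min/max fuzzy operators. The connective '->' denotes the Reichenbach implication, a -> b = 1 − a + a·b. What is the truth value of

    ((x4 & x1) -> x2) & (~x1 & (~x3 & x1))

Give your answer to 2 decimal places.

0.29

x4 & x1 = min(a, b) on (0.47, 0.71) = 0.47
(x4 & x1) -> x2  [Reichenbach: 1 − a + a·b] with a=0.47, b=0.05 → 0.55
~x1 = 1 − 0.71 = 0.29
~x3 = 1 − 0.38 = 0.62
~x3 & x1 = min(a, b) on (0.62, 0.71) = 0.62
~x1 & (~x3 & x1) = min(a, b) on (0.29, 0.62) = 0.29
((x4 & x1) -> x2) & (~x1 & (~x3 & x1)) = min(a, b) on (0.55, 0.29) = 0.29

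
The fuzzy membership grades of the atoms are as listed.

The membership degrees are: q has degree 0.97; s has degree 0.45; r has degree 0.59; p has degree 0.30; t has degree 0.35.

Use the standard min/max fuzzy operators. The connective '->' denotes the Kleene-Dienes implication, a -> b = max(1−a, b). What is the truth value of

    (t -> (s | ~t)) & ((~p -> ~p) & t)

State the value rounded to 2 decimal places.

~t = 1 − 0.35 = 0.65
s | ~t = max(a, b) on (0.45, 0.65) = 0.65
t -> (s | ~t)  [Kleene-Dienes: max(1−a, b)] with a=0.35, b=0.65 → 0.65
~p = 1 − 0.30 = 0.70
~p = 1 − 0.30 = 0.70
~p -> ~p  [Kleene-Dienes: max(1−a, b)] with a=0.70, b=0.70 → 0.70
(~p -> ~p) & t = min(a, b) on (0.70, 0.35) = 0.35
(t -> (s | ~t)) & ((~p -> ~p) & t) = min(a, b) on (0.65, 0.35) = 0.35

0.35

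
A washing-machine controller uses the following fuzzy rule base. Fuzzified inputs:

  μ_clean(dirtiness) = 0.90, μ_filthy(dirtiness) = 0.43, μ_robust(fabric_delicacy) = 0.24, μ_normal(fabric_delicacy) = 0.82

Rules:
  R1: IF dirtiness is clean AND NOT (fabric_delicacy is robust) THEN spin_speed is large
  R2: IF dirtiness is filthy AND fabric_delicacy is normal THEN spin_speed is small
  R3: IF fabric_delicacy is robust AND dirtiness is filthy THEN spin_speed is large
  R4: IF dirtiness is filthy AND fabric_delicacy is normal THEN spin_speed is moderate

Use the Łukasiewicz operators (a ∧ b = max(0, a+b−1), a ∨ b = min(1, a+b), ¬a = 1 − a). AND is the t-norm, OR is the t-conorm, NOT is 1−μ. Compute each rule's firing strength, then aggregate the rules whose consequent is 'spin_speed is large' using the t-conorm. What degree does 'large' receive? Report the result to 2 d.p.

R1: clean=0.90, ¬robust=1−0.24=0.76; AND[max(0, a+b−1)] → w = 0.66
R2: filthy=0.43, normal=0.82; AND[max(0, a+b−1)] → w = 0.25
R3: robust=0.24, filthy=0.43; AND[max(0, a+b−1)] → w = 0.00
R4: filthy=0.43, normal=0.82; AND[max(0, a+b−1)] → w = 0.25
Rules with consequent 'large': {R1, R3} → strengths 0.66, 0.00
Aggregate via t-conorm [min(1, a+b)]: 0.66

0.66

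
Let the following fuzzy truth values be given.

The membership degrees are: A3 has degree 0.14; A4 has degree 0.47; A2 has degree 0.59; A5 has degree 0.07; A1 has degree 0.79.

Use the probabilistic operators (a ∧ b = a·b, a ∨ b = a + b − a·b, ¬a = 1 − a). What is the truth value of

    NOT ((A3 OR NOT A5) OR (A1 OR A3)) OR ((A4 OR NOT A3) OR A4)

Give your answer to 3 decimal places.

NOT A5 = 1 − 0.0700 = 0.9300
A3 OR NOT A5 = a + b − a·b on (0.1400, 0.9300) = 0.9398
A1 OR A3 = a + b − a·b on (0.7900, 0.1400) = 0.8194
(A3 OR NOT A5) OR (A1 OR A3) = a + b − a·b on (0.9398, 0.8194) = 0.9891
NOT ((A3 OR NOT A5) OR (A1 OR A3)) = 1 − 0.9891 = 0.0109
NOT A3 = 1 − 0.1400 = 0.8600
A4 OR NOT A3 = a + b − a·b on (0.4700, 0.8600) = 0.9258
(A4 OR NOT A3) OR A4 = a + b − a·b on (0.9258, 0.4700) = 0.9607
NOT ((A3 OR NOT A5) OR (A1 OR A3)) OR ((A4 OR NOT A3) OR A4) = a + b − a·b on (0.0109, 0.9607) = 0.9611

0.961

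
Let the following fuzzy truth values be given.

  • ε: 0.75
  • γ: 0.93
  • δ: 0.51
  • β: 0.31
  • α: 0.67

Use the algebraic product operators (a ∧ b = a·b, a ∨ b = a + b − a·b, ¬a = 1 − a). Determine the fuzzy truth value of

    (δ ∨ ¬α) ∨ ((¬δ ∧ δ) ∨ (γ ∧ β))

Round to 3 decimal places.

¬α = 1 − 0.6700 = 0.3300
δ ∨ ¬α = a + b − a·b on (0.5100, 0.3300) = 0.6717
¬δ = 1 − 0.5100 = 0.4900
¬δ ∧ δ = a·b on (0.4900, 0.5100) = 0.2499
γ ∧ β = a·b on (0.9300, 0.3100) = 0.2883
(¬δ ∧ δ) ∨ (γ ∧ β) = a + b − a·b on (0.2499, 0.2883) = 0.4662
(δ ∨ ¬α) ∨ ((¬δ ∧ δ) ∨ (γ ∧ β)) = a + b − a·b on (0.6717, 0.4662) = 0.8247

0.825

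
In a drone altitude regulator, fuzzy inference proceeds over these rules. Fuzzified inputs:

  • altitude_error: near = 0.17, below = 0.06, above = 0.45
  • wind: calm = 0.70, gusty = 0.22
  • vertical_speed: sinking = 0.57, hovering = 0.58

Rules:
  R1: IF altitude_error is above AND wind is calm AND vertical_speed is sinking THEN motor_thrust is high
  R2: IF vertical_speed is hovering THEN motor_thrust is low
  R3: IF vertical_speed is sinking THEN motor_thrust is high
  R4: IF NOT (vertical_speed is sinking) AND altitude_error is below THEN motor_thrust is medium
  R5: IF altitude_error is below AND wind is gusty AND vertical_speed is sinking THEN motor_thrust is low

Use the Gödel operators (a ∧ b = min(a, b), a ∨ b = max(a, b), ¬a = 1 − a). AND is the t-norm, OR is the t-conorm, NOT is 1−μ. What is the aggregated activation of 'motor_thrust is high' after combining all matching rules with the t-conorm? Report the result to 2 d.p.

R1: above=0.45, calm=0.70, sinking=0.57; AND[min(a, b)] → w = 0.45
R2: hovering=0.58 → w = 0.58
R3: sinking=0.57 → w = 0.57
R4: ¬sinking=1−0.57=0.43, below=0.06; AND[min(a, b)] → w = 0.06
R5: below=0.06, gusty=0.22, sinking=0.57; AND[min(a, b)] → w = 0.06
Rules with consequent 'high': {R1, R3} → strengths 0.45, 0.57
Aggregate via t-conorm [max(a, b)]: 0.57

0.57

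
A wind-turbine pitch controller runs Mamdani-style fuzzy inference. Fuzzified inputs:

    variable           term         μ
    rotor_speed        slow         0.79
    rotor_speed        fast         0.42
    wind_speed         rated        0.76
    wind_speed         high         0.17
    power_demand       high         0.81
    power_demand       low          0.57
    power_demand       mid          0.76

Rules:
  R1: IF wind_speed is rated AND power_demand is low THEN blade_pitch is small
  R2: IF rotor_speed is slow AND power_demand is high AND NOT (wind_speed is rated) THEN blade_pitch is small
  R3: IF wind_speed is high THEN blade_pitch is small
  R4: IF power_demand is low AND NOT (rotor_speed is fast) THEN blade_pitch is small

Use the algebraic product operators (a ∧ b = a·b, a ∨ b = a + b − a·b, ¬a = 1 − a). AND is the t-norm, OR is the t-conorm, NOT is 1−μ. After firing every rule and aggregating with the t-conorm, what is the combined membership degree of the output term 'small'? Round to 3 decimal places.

R1: rated=0.76, low=0.57; AND[a·b] → w = 0.4332
R2: slow=0.79, high=0.81, ¬rated=1−0.76=0.24; AND[a·b] → w = 0.1536
R3: high=0.17 → w = 0.1700
R4: low=0.57, ¬fast=1−0.42=0.58; AND[a·b] → w = 0.3306
Rules with consequent 'small': {R1, R2, R3, R4} → strengths 0.4332, 0.1536, 0.1700, 0.3306
Aggregate via t-conorm [a + b − a·b]: 0.7334

0.733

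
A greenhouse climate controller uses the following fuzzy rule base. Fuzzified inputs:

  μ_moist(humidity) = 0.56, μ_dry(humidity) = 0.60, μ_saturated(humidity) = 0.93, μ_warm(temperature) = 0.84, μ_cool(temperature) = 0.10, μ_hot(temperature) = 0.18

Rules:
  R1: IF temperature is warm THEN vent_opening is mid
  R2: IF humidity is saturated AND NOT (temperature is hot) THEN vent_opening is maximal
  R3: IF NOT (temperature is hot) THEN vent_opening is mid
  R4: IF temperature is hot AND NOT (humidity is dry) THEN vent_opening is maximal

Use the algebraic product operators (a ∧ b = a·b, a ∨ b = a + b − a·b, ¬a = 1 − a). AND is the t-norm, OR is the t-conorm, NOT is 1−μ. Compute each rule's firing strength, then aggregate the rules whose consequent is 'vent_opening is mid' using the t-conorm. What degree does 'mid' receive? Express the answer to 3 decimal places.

0.971

R1: warm=0.84 → w = 0.8400
R2: saturated=0.93, ¬hot=1−0.18=0.82; AND[a·b] → w = 0.7626
R3: ¬hot=1−0.18=0.82 → w = 0.8200
R4: hot=0.18, ¬dry=1−0.60=0.40; AND[a·b] → w = 0.0720
Rules with consequent 'mid': {R1, R3} → strengths 0.8400, 0.8200
Aggregate via t-conorm [a + b − a·b]: 0.9712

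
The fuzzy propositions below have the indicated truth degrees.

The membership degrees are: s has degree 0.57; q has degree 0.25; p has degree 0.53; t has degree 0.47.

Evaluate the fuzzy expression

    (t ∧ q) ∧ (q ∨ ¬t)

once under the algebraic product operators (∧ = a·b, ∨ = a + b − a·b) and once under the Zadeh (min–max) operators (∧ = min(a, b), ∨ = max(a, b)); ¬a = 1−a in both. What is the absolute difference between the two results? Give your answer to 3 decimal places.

0.174

Under algebraic product:
  t ∧ q = a·b on (0.4700, 0.2500) = 0.1175
  ¬t = 1 − 0.4700 = 0.5300
  q ∨ ¬t = a + b − a·b on (0.2500, 0.5300) = 0.6475
  (t ∧ q) ∧ (q ∨ ¬t) = a·b on (0.1175, 0.6475) = 0.0761
  → value = 0.0761
Under Zadeh (min–max):
  t ∧ q = min(a, b) on (0.47, 0.25) = 0.25
  ¬t = 1 − 0.47 = 0.53
  q ∨ ¬t = max(a, b) on (0.25, 0.53) = 0.53
  (t ∧ q) ∧ (q ∨ ¬t) = min(a, b) on (0.25, 0.53) = 0.25
  → value = 0.2500
|0.0761 − 0.2500| = 0.174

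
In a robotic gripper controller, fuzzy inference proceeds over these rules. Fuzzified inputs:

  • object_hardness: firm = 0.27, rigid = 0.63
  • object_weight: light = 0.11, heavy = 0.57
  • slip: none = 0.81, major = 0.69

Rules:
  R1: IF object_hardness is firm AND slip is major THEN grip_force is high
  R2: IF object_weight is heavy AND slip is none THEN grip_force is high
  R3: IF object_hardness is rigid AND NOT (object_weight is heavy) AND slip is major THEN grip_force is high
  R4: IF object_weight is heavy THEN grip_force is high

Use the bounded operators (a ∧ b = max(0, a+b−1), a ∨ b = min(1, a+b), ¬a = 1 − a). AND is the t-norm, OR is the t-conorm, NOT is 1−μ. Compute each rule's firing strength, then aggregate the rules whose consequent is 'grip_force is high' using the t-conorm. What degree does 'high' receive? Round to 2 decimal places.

0.95

R1: firm=0.27, major=0.69; AND[max(0, a+b−1)] → w = 0.00
R2: heavy=0.57, none=0.81; AND[max(0, a+b−1)] → w = 0.38
R3: rigid=0.63, ¬heavy=1−0.57=0.43, major=0.69; AND[max(0, a+b−1)] → w = 0.00
R4: heavy=0.57 → w = 0.57
Rules with consequent 'high': {R1, R2, R3, R4} → strengths 0.00, 0.38, 0.00, 0.57
Aggregate via t-conorm [min(1, a+b)]: 0.95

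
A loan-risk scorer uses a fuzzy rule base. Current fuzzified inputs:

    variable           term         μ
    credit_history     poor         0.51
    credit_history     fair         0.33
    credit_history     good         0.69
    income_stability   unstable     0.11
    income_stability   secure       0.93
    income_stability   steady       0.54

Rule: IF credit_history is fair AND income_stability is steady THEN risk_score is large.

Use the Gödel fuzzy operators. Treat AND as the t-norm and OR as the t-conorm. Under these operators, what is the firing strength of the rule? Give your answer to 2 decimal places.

firing strength: fair=0.33, steady=0.54; AND[min(a, b)] → w = 0.33

0.33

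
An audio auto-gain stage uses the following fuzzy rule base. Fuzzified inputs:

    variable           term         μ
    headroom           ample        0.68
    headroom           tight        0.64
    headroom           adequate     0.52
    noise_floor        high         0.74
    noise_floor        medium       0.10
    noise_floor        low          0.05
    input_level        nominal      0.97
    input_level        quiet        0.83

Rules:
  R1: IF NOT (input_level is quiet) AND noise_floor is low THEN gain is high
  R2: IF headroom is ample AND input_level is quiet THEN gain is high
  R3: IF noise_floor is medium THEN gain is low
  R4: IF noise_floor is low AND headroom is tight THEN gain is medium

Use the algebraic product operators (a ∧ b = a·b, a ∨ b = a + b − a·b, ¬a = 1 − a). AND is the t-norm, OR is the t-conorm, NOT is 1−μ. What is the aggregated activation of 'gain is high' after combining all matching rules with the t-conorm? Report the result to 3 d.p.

R1: ¬quiet=1−0.83=0.17, low=0.05; AND[a·b] → w = 0.0085
R2: ample=0.68, quiet=0.83; AND[a·b] → w = 0.5644
R3: medium=0.10 → w = 0.1000
R4: low=0.05, tight=0.64; AND[a·b] → w = 0.0320
Rules with consequent 'high': {R1, R2} → strengths 0.0085, 0.5644
Aggregate via t-conorm [a + b − a·b]: 0.5681

0.568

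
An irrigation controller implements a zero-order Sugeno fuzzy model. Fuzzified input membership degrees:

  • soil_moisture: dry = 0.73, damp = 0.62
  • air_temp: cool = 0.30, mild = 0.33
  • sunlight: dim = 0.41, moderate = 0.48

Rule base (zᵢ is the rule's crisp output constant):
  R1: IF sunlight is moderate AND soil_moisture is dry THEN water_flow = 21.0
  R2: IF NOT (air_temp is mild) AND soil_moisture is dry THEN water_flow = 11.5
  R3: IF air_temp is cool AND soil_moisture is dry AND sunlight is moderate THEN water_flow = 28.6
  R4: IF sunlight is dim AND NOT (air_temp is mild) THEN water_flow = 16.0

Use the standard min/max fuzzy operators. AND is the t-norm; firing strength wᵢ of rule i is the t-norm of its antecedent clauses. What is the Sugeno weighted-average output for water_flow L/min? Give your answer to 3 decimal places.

R1 (z=21.0): moderate=0.48, dry=0.73; AND[min(a, b)] → w = 0.48
R2 (z=11.5): ¬mild=1−0.33=0.67, dry=0.73; AND[min(a, b)] → w = 0.67
R3 (z=28.6): cool=0.30, dry=0.73, moderate=0.48; AND[min(a, b)] → w = 0.30
R4 (z=16.0): dim=0.41, ¬mild=1−0.33=0.67; AND[min(a, b)] → w = 0.41
Weighted average = (0.48·21.0 + 0.67·11.5 + 0.30·28.6 + 0.41·16.0) / (0.48 + 0.67 + 0.30 + 0.41)
  = 32.9250 / 1.8600 = 17.702

17.702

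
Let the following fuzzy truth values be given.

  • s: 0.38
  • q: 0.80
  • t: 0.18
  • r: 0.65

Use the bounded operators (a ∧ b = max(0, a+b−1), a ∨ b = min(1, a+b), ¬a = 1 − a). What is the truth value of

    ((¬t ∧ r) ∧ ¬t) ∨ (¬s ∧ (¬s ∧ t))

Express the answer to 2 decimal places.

0.29

¬t = 1 − 0.18 = 0.82
¬t ∧ r = max(0, a+b−1) on (0.82, 0.65) = 0.47
¬t = 1 − 0.18 = 0.82
(¬t ∧ r) ∧ ¬t = max(0, a+b−1) on (0.47, 0.82) = 0.29
¬s = 1 − 0.38 = 0.62
¬s = 1 − 0.38 = 0.62
¬s ∧ t = max(0, a+b−1) on (0.62, 0.18) = 0.00
¬s ∧ (¬s ∧ t) = max(0, a+b−1) on (0.62, 0.00) = 0.00
((¬t ∧ r) ∧ ¬t) ∨ (¬s ∧ (¬s ∧ t)) = min(1, a+b) on (0.29, 0.00) = 0.29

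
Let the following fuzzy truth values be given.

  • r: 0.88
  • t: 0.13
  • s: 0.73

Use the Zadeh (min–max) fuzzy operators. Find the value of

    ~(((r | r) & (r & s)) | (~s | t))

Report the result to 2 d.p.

r | r = max(a, b) on (0.88, 0.88) = 0.88
r & s = min(a, b) on (0.88, 0.73) = 0.73
(r | r) & (r & s) = min(a, b) on (0.88, 0.73) = 0.73
~s = 1 − 0.73 = 0.27
~s | t = max(a, b) on (0.27, 0.13) = 0.27
((r | r) & (r & s)) | (~s | t) = max(a, b) on (0.73, 0.27) = 0.73
~(((r | r) & (r & s)) | (~s | t)) = 1 − 0.73 = 0.27

0.27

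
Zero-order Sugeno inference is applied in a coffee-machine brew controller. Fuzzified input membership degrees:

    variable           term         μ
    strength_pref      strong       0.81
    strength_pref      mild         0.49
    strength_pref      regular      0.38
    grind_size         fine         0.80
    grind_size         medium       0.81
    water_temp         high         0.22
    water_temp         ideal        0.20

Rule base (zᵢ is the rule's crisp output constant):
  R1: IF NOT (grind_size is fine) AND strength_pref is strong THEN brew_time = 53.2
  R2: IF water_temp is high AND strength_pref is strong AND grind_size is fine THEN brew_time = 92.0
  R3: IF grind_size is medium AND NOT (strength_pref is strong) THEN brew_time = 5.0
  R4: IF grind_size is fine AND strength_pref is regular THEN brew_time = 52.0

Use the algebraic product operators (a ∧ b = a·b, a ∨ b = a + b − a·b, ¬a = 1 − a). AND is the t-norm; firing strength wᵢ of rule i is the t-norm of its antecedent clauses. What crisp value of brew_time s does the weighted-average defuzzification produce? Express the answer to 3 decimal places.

R1 (z=53.2): ¬fine=1−0.80=0.20, strong=0.81; AND[a·b] → w = 0.1620
R2 (z=92.0): high=0.22, strong=0.81, fine=0.80; AND[a·b] → w = 0.1426
R3 (z=5.0): medium=0.81, ¬strong=1−0.81=0.19; AND[a·b] → w = 0.1539
R4 (z=52.0): fine=0.80, regular=0.38; AND[a·b] → w = 0.3040
Weighted average = (0.1620·53.2 + 0.1426·92.0 + 0.1539·5.0 + 0.3040·52.0) / (0.1620 + 0.1426 + 0.1539 + 0.3040)
  = 38.3114 / 0.7625 = 50.247

50.247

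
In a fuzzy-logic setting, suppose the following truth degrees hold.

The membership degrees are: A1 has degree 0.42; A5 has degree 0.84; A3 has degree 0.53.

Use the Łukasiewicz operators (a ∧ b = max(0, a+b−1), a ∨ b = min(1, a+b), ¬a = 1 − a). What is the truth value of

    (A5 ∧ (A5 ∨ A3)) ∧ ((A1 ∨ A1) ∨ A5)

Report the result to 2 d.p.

A5 ∨ A3 = min(1, a+b) on (0.84, 0.53) = 1.00
A5 ∧ (A5 ∨ A3) = max(0, a+b−1) on (0.84, 1.00) = 0.84
A1 ∨ A1 = min(1, a+b) on (0.42, 0.42) = 0.84
(A1 ∨ A1) ∨ A5 = min(1, a+b) on (0.84, 0.84) = 1.00
(A5 ∧ (A5 ∨ A3)) ∧ ((A1 ∨ A1) ∨ A5) = max(0, a+b−1) on (0.84, 1.00) = 0.84

0.84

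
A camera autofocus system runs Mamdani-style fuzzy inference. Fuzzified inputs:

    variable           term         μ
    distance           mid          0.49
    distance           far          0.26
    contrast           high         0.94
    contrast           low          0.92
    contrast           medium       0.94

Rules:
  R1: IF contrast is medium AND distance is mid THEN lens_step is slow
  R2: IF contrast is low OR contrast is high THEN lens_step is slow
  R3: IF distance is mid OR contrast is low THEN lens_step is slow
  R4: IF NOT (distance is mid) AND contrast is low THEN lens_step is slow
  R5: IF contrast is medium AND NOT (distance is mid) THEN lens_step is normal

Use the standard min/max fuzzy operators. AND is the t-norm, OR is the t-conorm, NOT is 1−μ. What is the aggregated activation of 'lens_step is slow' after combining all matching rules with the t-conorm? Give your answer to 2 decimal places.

R1: medium=0.94, mid=0.49; AND[min(a, b)] → w = 0.49
R2: low=0.92, high=0.94; OR[max(a, b)] → w = 0.94
R3: mid=0.49, low=0.92; OR[max(a, b)] → w = 0.92
R4: ¬mid=1−0.49=0.51, low=0.92; AND[min(a, b)] → w = 0.51
R5: medium=0.94, ¬mid=1−0.49=0.51; AND[min(a, b)] → w = 0.51
Rules with consequent 'slow': {R1, R2, R3, R4} → strengths 0.49, 0.94, 0.92, 0.51
Aggregate via t-conorm [max(a, b)]: 0.94

0.94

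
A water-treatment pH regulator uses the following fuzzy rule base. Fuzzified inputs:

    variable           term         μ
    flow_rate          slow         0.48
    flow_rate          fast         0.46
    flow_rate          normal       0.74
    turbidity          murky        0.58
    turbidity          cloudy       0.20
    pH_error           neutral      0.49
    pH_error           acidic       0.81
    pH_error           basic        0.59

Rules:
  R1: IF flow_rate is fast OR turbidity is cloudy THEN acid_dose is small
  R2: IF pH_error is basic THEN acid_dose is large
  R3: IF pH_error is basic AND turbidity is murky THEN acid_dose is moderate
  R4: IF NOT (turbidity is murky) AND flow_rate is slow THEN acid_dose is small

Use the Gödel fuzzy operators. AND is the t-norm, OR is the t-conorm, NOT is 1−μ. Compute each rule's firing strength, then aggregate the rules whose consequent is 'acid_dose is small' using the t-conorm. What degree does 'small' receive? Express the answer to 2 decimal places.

R1: fast=0.46, cloudy=0.20; OR[max(a, b)] → w = 0.46
R2: basic=0.59 → w = 0.59
R3: basic=0.59, murky=0.58; AND[min(a, b)] → w = 0.58
R4: ¬murky=1−0.58=0.42, slow=0.48; AND[min(a, b)] → w = 0.42
Rules with consequent 'small': {R1, R4} → strengths 0.46, 0.42
Aggregate via t-conorm [max(a, b)]: 0.46

0.46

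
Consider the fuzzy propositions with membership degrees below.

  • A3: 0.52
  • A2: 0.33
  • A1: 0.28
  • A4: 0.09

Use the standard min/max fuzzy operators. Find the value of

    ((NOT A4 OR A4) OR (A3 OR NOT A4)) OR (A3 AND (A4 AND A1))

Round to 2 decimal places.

NOT A4 = 1 − 0.09 = 0.91
NOT A4 OR A4 = max(a, b) on (0.91, 0.09) = 0.91
NOT A4 = 1 − 0.09 = 0.91
A3 OR NOT A4 = max(a, b) on (0.52, 0.91) = 0.91
(NOT A4 OR A4) OR (A3 OR NOT A4) = max(a, b) on (0.91, 0.91) = 0.91
A4 AND A1 = min(a, b) on (0.09, 0.28) = 0.09
A3 AND (A4 AND A1) = min(a, b) on (0.52, 0.09) = 0.09
((NOT A4 OR A4) OR (A3 OR NOT A4)) OR (A3 AND (A4 AND A1)) = max(a, b) on (0.91, 0.09) = 0.91

0.91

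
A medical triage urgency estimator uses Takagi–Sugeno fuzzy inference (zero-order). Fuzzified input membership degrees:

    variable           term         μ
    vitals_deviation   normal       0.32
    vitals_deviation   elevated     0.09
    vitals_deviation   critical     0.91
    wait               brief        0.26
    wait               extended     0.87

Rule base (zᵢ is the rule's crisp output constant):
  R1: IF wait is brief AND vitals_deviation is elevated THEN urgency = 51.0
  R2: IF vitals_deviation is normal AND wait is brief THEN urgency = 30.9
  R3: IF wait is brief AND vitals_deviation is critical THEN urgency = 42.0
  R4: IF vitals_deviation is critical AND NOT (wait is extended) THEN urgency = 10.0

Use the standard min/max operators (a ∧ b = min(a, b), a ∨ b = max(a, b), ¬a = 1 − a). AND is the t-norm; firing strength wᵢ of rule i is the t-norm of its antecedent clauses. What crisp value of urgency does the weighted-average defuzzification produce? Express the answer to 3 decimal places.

R1 (z=51.0): brief=0.26, elevated=0.09; AND[min(a, b)] → w = 0.09
R2 (z=30.9): normal=0.32, brief=0.26; AND[min(a, b)] → w = 0.26
R3 (z=42.0): brief=0.26, critical=0.91; AND[min(a, b)] → w = 0.26
R4 (z=10.0): critical=0.91, ¬extended=1−0.87=0.13; AND[min(a, b)] → w = 0.13
Weighted average = (0.09·51.0 + 0.26·30.9 + 0.26·42.0 + 0.13·10.0) / (0.09 + 0.26 + 0.26 + 0.13)
  = 24.8440 / 0.7400 = 33.573

33.573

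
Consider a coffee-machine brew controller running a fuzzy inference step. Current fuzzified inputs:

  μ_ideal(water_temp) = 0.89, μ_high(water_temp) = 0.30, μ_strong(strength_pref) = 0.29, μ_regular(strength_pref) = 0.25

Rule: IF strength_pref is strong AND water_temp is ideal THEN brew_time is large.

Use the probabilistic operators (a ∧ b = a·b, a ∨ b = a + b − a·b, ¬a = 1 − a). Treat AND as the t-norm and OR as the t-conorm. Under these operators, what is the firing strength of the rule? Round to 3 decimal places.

firing strength: strong=0.29, ideal=0.89; AND[a·b] → w = 0.2581

0.258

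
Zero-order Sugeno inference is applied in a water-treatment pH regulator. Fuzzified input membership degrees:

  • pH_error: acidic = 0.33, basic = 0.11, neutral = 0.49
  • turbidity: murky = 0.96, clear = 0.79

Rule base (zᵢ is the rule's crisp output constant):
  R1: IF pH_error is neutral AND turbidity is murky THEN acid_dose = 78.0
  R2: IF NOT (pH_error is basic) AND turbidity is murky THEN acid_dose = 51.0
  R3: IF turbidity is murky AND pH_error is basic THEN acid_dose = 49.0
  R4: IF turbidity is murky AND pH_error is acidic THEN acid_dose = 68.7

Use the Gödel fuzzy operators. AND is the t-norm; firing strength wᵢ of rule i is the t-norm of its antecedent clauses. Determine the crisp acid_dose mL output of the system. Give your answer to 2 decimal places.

61.36

R1 (z=78.0): neutral=0.49, murky=0.96; AND[min(a, b)] → w = 0.49
R2 (z=51.0): ¬basic=1−0.11=0.89, murky=0.96; AND[min(a, b)] → w = 0.89
R3 (z=49.0): murky=0.96, basic=0.11; AND[min(a, b)] → w = 0.11
R4 (z=68.7): murky=0.96, acidic=0.33; AND[min(a, b)] → w = 0.33
Weighted average = (0.49·78.0 + 0.89·51.0 + 0.11·49.0 + 0.33·68.7) / (0.49 + 0.89 + 0.11 + 0.33)
  = 111.6710 / 1.8200 = 61.36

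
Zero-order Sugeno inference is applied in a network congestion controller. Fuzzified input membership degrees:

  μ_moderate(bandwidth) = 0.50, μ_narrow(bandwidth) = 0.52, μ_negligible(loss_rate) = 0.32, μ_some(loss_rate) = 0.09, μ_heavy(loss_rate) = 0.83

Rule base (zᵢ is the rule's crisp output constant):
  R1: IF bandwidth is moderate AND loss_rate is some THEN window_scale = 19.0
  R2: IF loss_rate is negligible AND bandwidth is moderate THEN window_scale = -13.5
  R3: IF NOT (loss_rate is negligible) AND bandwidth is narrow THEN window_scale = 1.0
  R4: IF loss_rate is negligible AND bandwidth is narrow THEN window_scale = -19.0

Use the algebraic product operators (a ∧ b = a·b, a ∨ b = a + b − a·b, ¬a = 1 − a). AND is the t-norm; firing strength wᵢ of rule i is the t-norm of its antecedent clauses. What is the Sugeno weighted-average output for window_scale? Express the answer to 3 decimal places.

R1 (z=19.0): moderate=0.50, some=0.09; AND[a·b] → w = 0.0450
R2 (z=-13.5): negligible=0.32, moderate=0.50; AND[a·b] → w = 0.1600
R3 (z=1.0): ¬negligible=1−0.32=0.68, narrow=0.52; AND[a·b] → w = 0.3536
R4 (z=-19.0): negligible=0.32, narrow=0.52; AND[a·b] → w = 0.1664
Weighted average = (0.0450·19.0 + 0.1600·-13.5 + 0.3536·1.0 + 0.1664·-19.0) / (0.0450 + 0.1600 + 0.3536 + 0.1664)
  = -4.1130 / 0.7250 = -5.673

-5.673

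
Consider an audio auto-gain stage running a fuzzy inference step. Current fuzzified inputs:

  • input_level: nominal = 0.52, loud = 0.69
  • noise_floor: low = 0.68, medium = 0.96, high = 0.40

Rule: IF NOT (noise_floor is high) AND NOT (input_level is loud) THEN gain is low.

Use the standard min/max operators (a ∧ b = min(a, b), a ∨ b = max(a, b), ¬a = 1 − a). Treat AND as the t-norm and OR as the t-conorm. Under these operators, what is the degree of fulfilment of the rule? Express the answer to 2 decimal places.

firing strength: ¬high=1−0.40=0.60, ¬loud=1−0.69=0.31; AND[min(a, b)] → w = 0.31

0.31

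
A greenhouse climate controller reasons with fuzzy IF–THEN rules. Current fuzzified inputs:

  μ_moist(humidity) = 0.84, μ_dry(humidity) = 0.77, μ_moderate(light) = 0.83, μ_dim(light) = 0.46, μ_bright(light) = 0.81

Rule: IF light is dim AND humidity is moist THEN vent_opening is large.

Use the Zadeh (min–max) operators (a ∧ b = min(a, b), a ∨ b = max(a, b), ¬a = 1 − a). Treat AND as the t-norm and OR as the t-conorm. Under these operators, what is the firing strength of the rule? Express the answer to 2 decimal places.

firing strength: dim=0.46, moist=0.84; AND[min(a, b)] → w = 0.46

0.46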